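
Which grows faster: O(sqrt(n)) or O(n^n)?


sublinear grows slower than n^n
O(sqrt(n)) is asymptotically smaller; O(n^n) grows faster


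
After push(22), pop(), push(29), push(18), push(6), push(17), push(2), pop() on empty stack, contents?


push(22) -> [22]
pop() returns 22 -> []
push(29) -> [29]
push(18) -> [29, 18]
push(6) -> [29, 18, 6]
push(17) -> [29, 18, 6, 17]
push(2) -> [29, 18, 6, 17, 2]
pop() returns 2 -> [29, 18, 6, 17]
Final stack (bottom to top): [29, 18, 6, 17]


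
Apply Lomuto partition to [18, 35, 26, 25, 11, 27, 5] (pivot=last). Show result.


Elements <= 5 go left of pivot.
Result: [5, 35, 26, 25, 11, 27, 18], pivot at index 0


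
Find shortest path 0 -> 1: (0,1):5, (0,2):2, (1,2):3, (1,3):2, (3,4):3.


Dijkstra from 0:
Distances: {0: 0, 1: 5, 2: 2, 3: 7, 4: 10}
Shortest distance to 1 = 5, path = [0, 1]


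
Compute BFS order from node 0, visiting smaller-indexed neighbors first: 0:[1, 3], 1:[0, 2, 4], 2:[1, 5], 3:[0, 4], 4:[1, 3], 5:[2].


BFS queue: start with [0]
Visit order: [0, 1, 3, 2, 4, 5]


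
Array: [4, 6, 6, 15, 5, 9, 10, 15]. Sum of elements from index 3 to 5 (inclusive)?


Prefix sums: [0, 4, 10, 16, 31, 36, 45, 55, 70]
Sum[3..5] = prefix[6] - prefix[3] = 45 - 16 = 29


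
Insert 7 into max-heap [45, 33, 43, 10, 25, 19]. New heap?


Append 7: [45, 33, 43, 10, 25, 19, 7]
Bubble up: no swaps needed
Result: [45, 33, 43, 10, 25, 19, 7]


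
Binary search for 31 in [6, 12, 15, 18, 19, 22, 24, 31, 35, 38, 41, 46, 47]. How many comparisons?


Search for 31:
[0,12] mid=6 arr[6]=24
[7,12] mid=9 arr[9]=38
[7,8] mid=7 arr[7]=31
Total: 3 comparisons


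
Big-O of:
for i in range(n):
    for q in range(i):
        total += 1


Per nesting level: O(n) * O(n) [triangular over i] = O(n^2)
Complexity: O(n^2)


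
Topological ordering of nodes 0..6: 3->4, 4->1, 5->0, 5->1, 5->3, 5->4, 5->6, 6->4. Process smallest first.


Kahn's algorithm, process smallest node first
Order: [2, 5, 0, 3, 6, 4, 1]


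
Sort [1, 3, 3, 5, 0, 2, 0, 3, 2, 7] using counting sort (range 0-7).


Count array: [2, 1, 2, 3, 0, 1, 0, 1]
Reconstruct: [0, 0, 1, 2, 2, 3, 3, 3, 5, 7]


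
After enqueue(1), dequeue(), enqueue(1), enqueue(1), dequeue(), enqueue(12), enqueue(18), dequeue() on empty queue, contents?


enqueue(1) -> [1]
dequeue() returns 1 -> []
enqueue(1) -> [1]
enqueue(1) -> [1, 1]
dequeue() returns 1 -> [1]
enqueue(12) -> [1, 12]
enqueue(18) -> [1, 12, 18]
dequeue() returns 1 -> [12, 18]
Final queue (front to back): [12, 18]


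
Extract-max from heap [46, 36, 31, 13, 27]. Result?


Max = 46
Replace root with last, heapify down
Resulting heap: [36, 27, 31, 13]


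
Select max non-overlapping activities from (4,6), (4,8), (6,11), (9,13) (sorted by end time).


Greedy: pick earliest-ending, then skip overlaps.
Selected (2 activities): [(4, 6), (6, 11)]


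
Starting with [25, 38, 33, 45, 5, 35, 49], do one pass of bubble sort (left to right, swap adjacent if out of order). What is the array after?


After one pass: [25, 33, 38, 5, 35, 45, 49]


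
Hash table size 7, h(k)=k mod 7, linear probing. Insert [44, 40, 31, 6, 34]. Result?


Insertions: 44->slot 2; 40->slot 5; 31->slot 3; 6->slot 6; 34->slot 0
Table: [34, None, 44, 31, None, 40, 6]


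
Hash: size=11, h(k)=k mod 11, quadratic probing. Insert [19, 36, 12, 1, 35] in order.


Insertions: 19->slot 8; 36->slot 3; 12->slot 1; 1->slot 2; 35->slot 6
Table: [None, 12, 1, 36, None, None, 35, None, 19, None, None]


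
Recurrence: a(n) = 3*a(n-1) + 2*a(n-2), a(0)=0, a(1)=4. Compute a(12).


Build bottom-up:
...a(10)=318588, a(11)=1134668, a(12)=3*1134668+2*318588=4041180


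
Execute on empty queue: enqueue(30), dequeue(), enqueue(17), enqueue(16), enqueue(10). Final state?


enqueue(30) -> [30]
dequeue() returns 30 -> []
enqueue(17) -> [17]
enqueue(16) -> [17, 16]
enqueue(10) -> [17, 16, 10]
Final queue (front to back): [17, 16, 10]


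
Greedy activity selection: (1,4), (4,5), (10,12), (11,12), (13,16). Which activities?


Greedy: pick earliest-ending, then skip overlaps.
Selected (4 activities): [(1, 4), (4, 5), (10, 12), (13, 16)]


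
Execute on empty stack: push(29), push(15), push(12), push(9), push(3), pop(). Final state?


push(29) -> [29]
push(15) -> [29, 15]
push(12) -> [29, 15, 12]
push(9) -> [29, 15, 12, 9]
push(3) -> [29, 15, 12, 9, 3]
pop() returns 3 -> [29, 15, 12, 9]
Final stack (bottom to top): [29, 15, 12, 9]


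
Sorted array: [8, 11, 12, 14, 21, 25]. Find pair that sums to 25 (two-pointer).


Two pointers: lo=0, hi=5
Found pair: (11, 14) summing to 25


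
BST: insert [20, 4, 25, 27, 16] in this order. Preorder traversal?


Root = 20; build tree by BST insertion.
Preorder traversal: [20, 4, 16, 25, 27]


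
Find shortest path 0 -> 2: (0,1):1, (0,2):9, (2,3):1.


Dijkstra from 0:
Distances: {0: 0, 1: 1, 2: 9, 3: 10}
Shortest distance to 2 = 9, path = [0, 2]


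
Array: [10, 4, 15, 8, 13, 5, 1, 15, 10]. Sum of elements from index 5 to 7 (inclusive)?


Prefix sums: [0, 10, 14, 29, 37, 50, 55, 56, 71, 81]
Sum[5..7] = prefix[8] - prefix[5] = 71 - 50 = 21


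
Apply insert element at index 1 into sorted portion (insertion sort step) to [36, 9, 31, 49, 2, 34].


After one pass: [9, 36, 31, 49, 2, 34]


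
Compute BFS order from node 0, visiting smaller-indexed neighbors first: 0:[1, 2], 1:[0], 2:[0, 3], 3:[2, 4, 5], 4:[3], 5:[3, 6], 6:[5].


BFS queue: start with [0]
Visit order: [0, 1, 2, 3, 4, 5, 6]


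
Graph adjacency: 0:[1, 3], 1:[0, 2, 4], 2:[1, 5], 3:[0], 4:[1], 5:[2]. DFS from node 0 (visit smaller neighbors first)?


DFS stack-based: start with [0]
Visit order: [0, 1, 2, 5, 4, 3]


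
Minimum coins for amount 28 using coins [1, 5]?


dp[0]=0; dp[i]=1+min(dp[i-c] for c in coins)
...dp[23]=7, dp[24]=8, dp[25]=5, dp[26]=6, dp[27]=7, dp[28]=8
Minimum coins for 28 = 8


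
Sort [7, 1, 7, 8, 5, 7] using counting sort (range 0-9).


Count array: [0, 1, 0, 0, 0, 1, 0, 3, 1, 0]
Reconstruct: [1, 5, 7, 7, 7, 8]


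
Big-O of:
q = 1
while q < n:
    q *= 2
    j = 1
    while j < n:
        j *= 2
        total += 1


Per nesting level: O(log n) * O(log n) = O((log n)^2)
Complexity: O((log n)^2)


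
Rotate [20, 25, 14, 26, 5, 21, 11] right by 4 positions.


Right rotate by 4: [26, 5, 21, 11, 20, 25, 14]


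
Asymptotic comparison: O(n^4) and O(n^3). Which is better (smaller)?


cubic grows slower than quartic
O(n^3) is asymptotically smaller; O(n^4) grows faster


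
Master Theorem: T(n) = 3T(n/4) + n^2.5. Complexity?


a=3, b=4, c=2.5. log_4(3)=0.792 < c=2.5. Case 3: O(n^c) = O(n^2.500)
Complexity: O(n^2.500)


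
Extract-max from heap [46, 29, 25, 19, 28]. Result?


Max = 46
Replace root with last, heapify down
Resulting heap: [29, 28, 25, 19]


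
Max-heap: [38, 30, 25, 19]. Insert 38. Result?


Append 38: [38, 30, 25, 19, 38]
Bubble up: swap idx 4(38) with idx 1(30)
Result: [38, 38, 25, 19, 30]


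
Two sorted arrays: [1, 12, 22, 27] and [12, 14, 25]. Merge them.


Compare heads, take smaller each step.
Merged: [1, 12, 12, 14, 22, 25, 27]


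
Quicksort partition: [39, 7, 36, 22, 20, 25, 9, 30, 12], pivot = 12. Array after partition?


Elements <= 12 go left of pivot.
Result: [7, 9, 12, 22, 20, 25, 39, 30, 36], pivot at index 2


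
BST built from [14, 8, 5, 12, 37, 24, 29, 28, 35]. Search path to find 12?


BST root = 14
Search for 12: compare at each node
Path: [14, 8, 12]


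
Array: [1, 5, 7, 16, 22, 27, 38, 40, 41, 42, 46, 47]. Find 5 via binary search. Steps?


Search for 5:
[0,11] mid=5 arr[5]=27
[0,4] mid=2 arr[2]=7
[0,1] mid=0 arr[0]=1
[1,1] mid=1 arr[1]=5
Total: 4 comparisons


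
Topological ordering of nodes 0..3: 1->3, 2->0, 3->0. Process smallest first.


Kahn's algorithm, process smallest node first
Order: [1, 2, 3, 0]


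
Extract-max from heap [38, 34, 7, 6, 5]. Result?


Max = 38
Replace root with last, heapify down
Resulting heap: [34, 6, 7, 5]


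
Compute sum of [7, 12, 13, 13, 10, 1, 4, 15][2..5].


Prefix sums: [0, 7, 19, 32, 45, 55, 56, 60, 75]
Sum[2..5] = prefix[6] - prefix[2] = 56 - 19 = 37


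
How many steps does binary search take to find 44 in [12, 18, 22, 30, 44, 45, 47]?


Search for 44:
[0,6] mid=3 arr[3]=30
[4,6] mid=5 arr[5]=45
[4,4] mid=4 arr[4]=44
Total: 3 comparisons


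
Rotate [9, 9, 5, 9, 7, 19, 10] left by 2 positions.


Left rotate by 2: [5, 9, 7, 19, 10, 9, 9]


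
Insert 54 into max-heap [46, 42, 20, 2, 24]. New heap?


Append 54: [46, 42, 20, 2, 24, 54]
Bubble up: swap idx 5(54) with idx 2(20); swap idx 2(54) with idx 0(46)
Result: [54, 42, 46, 2, 24, 20]


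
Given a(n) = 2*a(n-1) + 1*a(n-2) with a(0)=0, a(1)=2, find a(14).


Build bottom-up:
...a(12)=27720, a(13)=66922, a(14)=2*66922+1*27720=161564


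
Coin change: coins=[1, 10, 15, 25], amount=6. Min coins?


dp[0]=0; dp[i]=1+min(dp[i-c] for c in coins)
...dp[1]=1, dp[2]=2, dp[3]=3, dp[4]=4, dp[5]=5, dp[6]=6
Minimum coins for 6 = 6


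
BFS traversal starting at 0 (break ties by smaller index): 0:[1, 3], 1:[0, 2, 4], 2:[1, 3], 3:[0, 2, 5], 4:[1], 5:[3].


BFS queue: start with [0]
Visit order: [0, 1, 3, 2, 4, 5]


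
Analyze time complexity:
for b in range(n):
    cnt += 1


Per nesting level: O(n) = O(n)
Complexity: O(n)


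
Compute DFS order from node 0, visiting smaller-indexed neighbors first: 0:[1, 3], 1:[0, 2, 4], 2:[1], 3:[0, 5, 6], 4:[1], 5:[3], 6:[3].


DFS stack-based: start with [0]
Visit order: [0, 1, 2, 4, 3, 5, 6]


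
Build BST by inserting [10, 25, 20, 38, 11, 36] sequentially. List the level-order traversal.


Root = 10; build tree by BST insertion.
Level-Order traversal: [10, 25, 20, 38, 11, 36]


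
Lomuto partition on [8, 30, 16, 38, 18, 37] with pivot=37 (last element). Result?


Elements <= 37 go left of pivot.
Result: [8, 30, 16, 18, 37, 38], pivot at index 4


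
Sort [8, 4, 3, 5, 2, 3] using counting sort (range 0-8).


Count array: [0, 0, 1, 2, 1, 1, 0, 0, 1]
Reconstruct: [2, 3, 3, 4, 5, 8]


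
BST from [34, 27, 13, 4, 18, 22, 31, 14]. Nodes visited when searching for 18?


BST root = 34
Search for 18: compare at each node
Path: [34, 27, 13, 18]


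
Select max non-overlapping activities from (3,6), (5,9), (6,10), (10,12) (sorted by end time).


Greedy: pick earliest-ending, then skip overlaps.
Selected (3 activities): [(3, 6), (6, 10), (10, 12)]


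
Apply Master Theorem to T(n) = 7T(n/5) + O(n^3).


a=7, b=5, c=3. log_5(7)=1.209 < c=3. Case 3: O(n^c) = O(n^3)
Complexity: O(n^3)


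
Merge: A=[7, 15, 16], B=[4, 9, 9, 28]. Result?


Compare heads, take smaller each step.
Merged: [4, 7, 9, 9, 15, 16, 28]


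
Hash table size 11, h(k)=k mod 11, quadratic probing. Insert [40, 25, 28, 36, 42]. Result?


Insertions: 40->slot 7; 25->slot 3; 28->slot 6; 36->slot 4; 42->slot 9
Table: [None, None, None, 25, 36, None, 28, 40, None, 42, None]


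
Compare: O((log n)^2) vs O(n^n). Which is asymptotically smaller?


polylogarithmic grows slower than n^n
O((log n)^2) is asymptotically smaller; O(n^n) grows faster


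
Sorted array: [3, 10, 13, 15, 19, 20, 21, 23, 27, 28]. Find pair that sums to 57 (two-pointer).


Two pointers: lo=0, hi=9
No pair sums to 57


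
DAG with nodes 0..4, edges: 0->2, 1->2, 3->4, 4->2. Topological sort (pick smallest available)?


Kahn's algorithm, process smallest node first
Order: [0, 1, 3, 4, 2]


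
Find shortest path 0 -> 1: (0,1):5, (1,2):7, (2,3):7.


Dijkstra from 0:
Distances: {0: 0, 1: 5, 2: 12, 3: 19}
Shortest distance to 1 = 5, path = [0, 1]


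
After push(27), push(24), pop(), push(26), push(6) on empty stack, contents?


push(27) -> [27]
push(24) -> [27, 24]
pop() returns 24 -> [27]
push(26) -> [27, 26]
push(6) -> [27, 26, 6]
Final stack (bottom to top): [27, 26, 6]


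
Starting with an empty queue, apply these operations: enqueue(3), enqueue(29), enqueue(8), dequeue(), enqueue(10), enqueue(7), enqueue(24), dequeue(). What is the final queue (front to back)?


enqueue(3) -> [3]
enqueue(29) -> [3, 29]
enqueue(8) -> [3, 29, 8]
dequeue() returns 3 -> [29, 8]
enqueue(10) -> [29, 8, 10]
enqueue(7) -> [29, 8, 10, 7]
enqueue(24) -> [29, 8, 10, 7, 24]
dequeue() returns 29 -> [8, 10, 7, 24]
Final queue (front to back): [8, 10, 7, 24]


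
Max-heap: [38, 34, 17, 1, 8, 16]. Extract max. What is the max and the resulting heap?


Max = 38
Replace root with last, heapify down
Resulting heap: [34, 16, 17, 1, 8]


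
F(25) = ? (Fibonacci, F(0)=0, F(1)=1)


F(n)=F(n-1)+F(n-2)
...F(23)=28657, F(24)=46368, F(25)=75025


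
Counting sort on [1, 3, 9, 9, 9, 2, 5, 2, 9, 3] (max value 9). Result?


Count array: [0, 1, 2, 2, 0, 1, 0, 0, 0, 4]
Reconstruct: [1, 2, 2, 3, 3, 5, 9, 9, 9, 9]


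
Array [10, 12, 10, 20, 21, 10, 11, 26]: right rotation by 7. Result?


Right rotate by 7: [12, 10, 20, 21, 10, 11, 26, 10]


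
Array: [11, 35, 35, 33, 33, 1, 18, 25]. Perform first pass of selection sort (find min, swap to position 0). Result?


After one pass: [1, 35, 35, 33, 33, 11, 18, 25]


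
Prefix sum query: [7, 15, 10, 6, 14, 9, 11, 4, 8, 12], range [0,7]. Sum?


Prefix sums: [0, 7, 22, 32, 38, 52, 61, 72, 76, 84, 96]
Sum[0..7] = prefix[8] - prefix[0] = 76 - 0 = 76


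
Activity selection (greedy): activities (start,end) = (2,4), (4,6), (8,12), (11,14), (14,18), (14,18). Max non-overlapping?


Greedy: pick earliest-ending, then skip overlaps.
Selected (4 activities): [(2, 4), (4, 6), (8, 12), (14, 18)]


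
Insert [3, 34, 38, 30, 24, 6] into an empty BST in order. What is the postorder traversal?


Root = 3; build tree by BST insertion.
Postorder traversal: [6, 24, 30, 38, 34, 3]


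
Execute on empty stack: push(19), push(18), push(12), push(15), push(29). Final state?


push(19) -> [19]
push(18) -> [19, 18]
push(12) -> [19, 18, 12]
push(15) -> [19, 18, 12, 15]
push(29) -> [19, 18, 12, 15, 29]
Final stack (bottom to top): [19, 18, 12, 15, 29]


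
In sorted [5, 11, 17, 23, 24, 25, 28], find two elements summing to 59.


Two pointers: lo=0, hi=6
No pair sums to 59


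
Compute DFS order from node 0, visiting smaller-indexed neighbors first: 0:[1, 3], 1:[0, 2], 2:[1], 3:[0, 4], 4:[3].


DFS stack-based: start with [0]
Visit order: [0, 1, 2, 3, 4]


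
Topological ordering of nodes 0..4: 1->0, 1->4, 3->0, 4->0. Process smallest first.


Kahn's algorithm, process smallest node first
Order: [1, 2, 3, 4, 0]


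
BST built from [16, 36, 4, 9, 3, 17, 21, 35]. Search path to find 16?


BST root = 16
Search for 16: compare at each node
Path: [16]


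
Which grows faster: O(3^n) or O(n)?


linear grows slower than exponential (base 3)
O(n) is asymptotically smaller; O(3^n) grows faster


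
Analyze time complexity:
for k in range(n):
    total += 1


Per nesting level: O(n) = O(n)
Complexity: O(n)


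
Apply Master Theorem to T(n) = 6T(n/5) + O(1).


a=6, b=5, c=0. log_5(6)=1.113 > c=0. Case 1: O(n^log_b(a)) = O(n^1.113)
Complexity: O(n^1.113)


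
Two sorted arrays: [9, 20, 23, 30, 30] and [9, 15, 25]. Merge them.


Compare heads, take smaller each step.
Merged: [9, 9, 15, 20, 23, 25, 30, 30]


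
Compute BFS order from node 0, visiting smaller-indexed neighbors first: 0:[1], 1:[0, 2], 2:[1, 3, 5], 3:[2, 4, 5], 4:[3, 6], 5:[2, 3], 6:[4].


BFS queue: start with [0]
Visit order: [0, 1, 2, 3, 5, 4, 6]


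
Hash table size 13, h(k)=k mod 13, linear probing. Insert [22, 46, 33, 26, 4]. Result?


Insertions: 22->slot 9; 46->slot 7; 33->slot 8; 26->slot 0; 4->slot 4
Table: [26, None, None, None, 4, None, None, 46, 33, 22, None, None, None]


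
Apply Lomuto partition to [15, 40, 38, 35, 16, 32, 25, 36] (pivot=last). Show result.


Elements <= 36 go left of pivot.
Result: [15, 35, 16, 32, 25, 36, 38, 40], pivot at index 5


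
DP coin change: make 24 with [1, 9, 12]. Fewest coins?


dp[0]=0; dp[i]=1+min(dp[i-c] for c in coins)
...dp[19]=3, dp[20]=4, dp[21]=2, dp[22]=3, dp[23]=4, dp[24]=2
Minimum coins for 24 = 2


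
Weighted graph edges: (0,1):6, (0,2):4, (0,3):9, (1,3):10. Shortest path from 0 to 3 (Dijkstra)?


Dijkstra from 0:
Distances: {0: 0, 1: 6, 2: 4, 3: 9}
Shortest distance to 3 = 9, path = [0, 3]


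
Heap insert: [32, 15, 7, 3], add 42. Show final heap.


Append 42: [32, 15, 7, 3, 42]
Bubble up: swap idx 4(42) with idx 1(15); swap idx 1(42) with idx 0(32)
Result: [42, 32, 7, 3, 15]


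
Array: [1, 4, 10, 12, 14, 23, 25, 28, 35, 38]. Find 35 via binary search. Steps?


Search for 35:
[0,9] mid=4 arr[4]=14
[5,9] mid=7 arr[7]=28
[8,9] mid=8 arr[8]=35
Total: 3 comparisons


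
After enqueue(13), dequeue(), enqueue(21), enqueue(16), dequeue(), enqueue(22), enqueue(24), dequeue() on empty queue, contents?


enqueue(13) -> [13]
dequeue() returns 13 -> []
enqueue(21) -> [21]
enqueue(16) -> [21, 16]
dequeue() returns 21 -> [16]
enqueue(22) -> [16, 22]
enqueue(24) -> [16, 22, 24]
dequeue() returns 16 -> [22, 24]
Final queue (front to back): [22, 24]


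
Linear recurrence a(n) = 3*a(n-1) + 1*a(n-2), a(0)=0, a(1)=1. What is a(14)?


Build bottom-up:
...a(12)=467280, a(13)=1543321, a(14)=3*1543321+1*467280=5097243


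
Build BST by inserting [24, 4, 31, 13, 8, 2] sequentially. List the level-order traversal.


Root = 24; build tree by BST insertion.
Level-Order traversal: [24, 4, 31, 2, 13, 8]


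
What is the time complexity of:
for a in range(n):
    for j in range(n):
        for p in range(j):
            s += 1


Per nesting level: O(n) * O(n) * O(n) [triangular over j] = O(n^3)
Complexity: O(n^3)


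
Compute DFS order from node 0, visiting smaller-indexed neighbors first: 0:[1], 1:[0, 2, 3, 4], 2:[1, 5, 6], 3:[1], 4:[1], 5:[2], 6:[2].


DFS stack-based: start with [0]
Visit order: [0, 1, 2, 5, 6, 3, 4]


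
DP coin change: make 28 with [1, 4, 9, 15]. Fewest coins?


dp[0]=0; dp[i]=1+min(dp[i-c] for c in coins)
...dp[23]=3, dp[24]=2, dp[25]=3, dp[26]=4, dp[27]=3, dp[28]=3
Minimum coins for 28 = 3


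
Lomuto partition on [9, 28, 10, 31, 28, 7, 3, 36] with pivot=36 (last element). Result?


Elements <= 36 go left of pivot.
Result: [9, 28, 10, 31, 28, 7, 3, 36], pivot at index 7


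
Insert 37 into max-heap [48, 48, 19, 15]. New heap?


Append 37: [48, 48, 19, 15, 37]
Bubble up: no swaps needed
Result: [48, 48, 19, 15, 37]


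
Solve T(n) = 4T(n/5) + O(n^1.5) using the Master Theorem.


a=4, b=5, c=1.5. log_5(4)=0.861 < c=1.5. Case 3: O(n^c) = O(n^1.500)
Complexity: O(n^1.500)


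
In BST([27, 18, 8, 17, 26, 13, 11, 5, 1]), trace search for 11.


BST root = 27
Search for 11: compare at each node
Path: [27, 18, 8, 17, 13, 11]


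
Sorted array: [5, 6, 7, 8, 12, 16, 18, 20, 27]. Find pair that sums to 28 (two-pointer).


Two pointers: lo=0, hi=8
Found pair: (8, 20) summing to 28


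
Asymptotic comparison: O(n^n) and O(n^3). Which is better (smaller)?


cubic grows slower than n^n
O(n^3) is asymptotically smaller; O(n^n) grows faster


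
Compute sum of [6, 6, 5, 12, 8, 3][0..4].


Prefix sums: [0, 6, 12, 17, 29, 37, 40]
Sum[0..4] = prefix[5] - prefix[0] = 37 - 0 = 37


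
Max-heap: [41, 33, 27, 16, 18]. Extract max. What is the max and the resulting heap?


Max = 41
Replace root with last, heapify down
Resulting heap: [33, 18, 27, 16]


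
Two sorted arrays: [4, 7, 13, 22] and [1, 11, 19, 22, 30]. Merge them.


Compare heads, take smaller each step.
Merged: [1, 4, 7, 11, 13, 19, 22, 22, 30]


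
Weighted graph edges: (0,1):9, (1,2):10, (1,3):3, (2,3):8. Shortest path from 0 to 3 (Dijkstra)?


Dijkstra from 0:
Distances: {0: 0, 1: 9, 2: 19, 3: 12}
Shortest distance to 3 = 12, path = [0, 1, 3]


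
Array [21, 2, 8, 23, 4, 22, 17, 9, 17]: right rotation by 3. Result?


Right rotate by 3: [17, 9, 17, 21, 2, 8, 23, 4, 22]


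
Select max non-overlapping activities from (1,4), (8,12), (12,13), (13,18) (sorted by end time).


Greedy: pick earliest-ending, then skip overlaps.
Selected (4 activities): [(1, 4), (8, 12), (12, 13), (13, 18)]


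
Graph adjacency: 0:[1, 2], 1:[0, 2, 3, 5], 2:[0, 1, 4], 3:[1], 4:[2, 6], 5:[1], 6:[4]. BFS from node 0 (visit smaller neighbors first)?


BFS queue: start with [0]
Visit order: [0, 1, 2, 3, 5, 4, 6]


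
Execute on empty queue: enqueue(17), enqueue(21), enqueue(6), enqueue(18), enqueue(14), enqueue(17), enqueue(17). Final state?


enqueue(17) -> [17]
enqueue(21) -> [17, 21]
enqueue(6) -> [17, 21, 6]
enqueue(18) -> [17, 21, 6, 18]
enqueue(14) -> [17, 21, 6, 18, 14]
enqueue(17) -> [17, 21, 6, 18, 14, 17]
enqueue(17) -> [17, 21, 6, 18, 14, 17, 17]
Final queue (front to back): [17, 21, 6, 18, 14, 17, 17]


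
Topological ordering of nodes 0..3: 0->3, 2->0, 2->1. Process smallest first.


Kahn's algorithm, process smallest node first
Order: [2, 0, 1, 3]


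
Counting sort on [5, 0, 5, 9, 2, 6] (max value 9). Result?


Count array: [1, 0, 1, 0, 0, 2, 1, 0, 0, 1]
Reconstruct: [0, 2, 5, 5, 6, 9]


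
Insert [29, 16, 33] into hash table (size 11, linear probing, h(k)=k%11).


Insertions: 29->slot 7; 16->slot 5; 33->slot 0
Table: [33, None, None, None, None, 16, None, 29, None, None, None]


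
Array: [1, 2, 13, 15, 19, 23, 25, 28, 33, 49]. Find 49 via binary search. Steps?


Search for 49:
[0,9] mid=4 arr[4]=19
[5,9] mid=7 arr[7]=28
[8,9] mid=8 arr[8]=33
[9,9] mid=9 arr[9]=49
Total: 4 comparisons


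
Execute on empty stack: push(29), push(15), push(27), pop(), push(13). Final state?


push(29) -> [29]
push(15) -> [29, 15]
push(27) -> [29, 15, 27]
pop() returns 27 -> [29, 15]
push(13) -> [29, 15, 13]
Final stack (bottom to top): [29, 15, 13]


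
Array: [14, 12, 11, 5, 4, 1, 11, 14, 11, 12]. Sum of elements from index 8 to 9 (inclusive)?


Prefix sums: [0, 14, 26, 37, 42, 46, 47, 58, 72, 83, 95]
Sum[8..9] = prefix[10] - prefix[8] = 95 - 72 = 23


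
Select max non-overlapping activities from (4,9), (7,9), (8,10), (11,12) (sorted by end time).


Greedy: pick earliest-ending, then skip overlaps.
Selected (2 activities): [(4, 9), (11, 12)]


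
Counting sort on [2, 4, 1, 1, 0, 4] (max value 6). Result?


Count array: [1, 2, 1, 0, 2, 0, 0]
Reconstruct: [0, 1, 1, 2, 4, 4]


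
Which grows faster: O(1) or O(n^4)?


constant grows slower than quartic
O(1) is asymptotically smaller; O(n^4) grows faster


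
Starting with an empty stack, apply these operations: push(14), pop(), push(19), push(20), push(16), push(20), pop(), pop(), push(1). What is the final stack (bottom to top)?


push(14) -> [14]
pop() returns 14 -> []
push(19) -> [19]
push(20) -> [19, 20]
push(16) -> [19, 20, 16]
push(20) -> [19, 20, 16, 20]
pop() returns 20 -> [19, 20, 16]
pop() returns 16 -> [19, 20]
push(1) -> [19, 20, 1]
Final stack (bottom to top): [19, 20, 1]


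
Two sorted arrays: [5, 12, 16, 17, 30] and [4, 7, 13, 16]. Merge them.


Compare heads, take smaller each step.
Merged: [4, 5, 7, 12, 13, 16, 16, 17, 30]


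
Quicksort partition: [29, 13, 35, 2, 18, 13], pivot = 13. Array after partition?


Elements <= 13 go left of pivot.
Result: [13, 2, 13, 29, 18, 35], pivot at index 2


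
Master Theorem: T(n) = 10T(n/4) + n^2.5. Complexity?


a=10, b=4, c=2.5. log_4(10)=1.661 < c=2.5. Case 3: O(n^c) = O(n^2.500)
Complexity: O(n^2.500)


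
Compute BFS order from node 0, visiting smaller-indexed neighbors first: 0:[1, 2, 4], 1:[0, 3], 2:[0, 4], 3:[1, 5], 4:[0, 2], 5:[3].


BFS queue: start with [0]
Visit order: [0, 1, 2, 4, 3, 5]


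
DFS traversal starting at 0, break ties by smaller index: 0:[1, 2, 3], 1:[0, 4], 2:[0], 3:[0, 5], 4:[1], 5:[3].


DFS stack-based: start with [0]
Visit order: [0, 1, 4, 2, 3, 5]


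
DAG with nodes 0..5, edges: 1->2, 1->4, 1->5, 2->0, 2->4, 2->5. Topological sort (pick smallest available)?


Kahn's algorithm, process smallest node first
Order: [1, 2, 0, 3, 4, 5]


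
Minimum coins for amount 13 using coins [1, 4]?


dp[0]=0; dp[i]=1+min(dp[i-c] for c in coins)
...dp[8]=2, dp[9]=3, dp[10]=4, dp[11]=5, dp[12]=3, dp[13]=4
Minimum coins for 13 = 4


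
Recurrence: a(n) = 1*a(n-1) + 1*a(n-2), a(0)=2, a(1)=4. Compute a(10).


Build bottom-up:
...a(8)=110, a(9)=178, a(10)=1*178+1*110=288


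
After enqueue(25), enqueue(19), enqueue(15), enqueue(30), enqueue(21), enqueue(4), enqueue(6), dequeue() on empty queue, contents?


enqueue(25) -> [25]
enqueue(19) -> [25, 19]
enqueue(15) -> [25, 19, 15]
enqueue(30) -> [25, 19, 15, 30]
enqueue(21) -> [25, 19, 15, 30, 21]
enqueue(4) -> [25, 19, 15, 30, 21, 4]
enqueue(6) -> [25, 19, 15, 30, 21, 4, 6]
dequeue() returns 25 -> [19, 15, 30, 21, 4, 6]
Final queue (front to back): [19, 15, 30, 21, 4, 6]


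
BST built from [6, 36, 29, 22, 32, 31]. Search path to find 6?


BST root = 6
Search for 6: compare at each node
Path: [6]


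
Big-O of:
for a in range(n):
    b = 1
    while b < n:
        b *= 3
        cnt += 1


Per nesting level: O(n) * O(log n) = O(n log n)
Complexity: O(n log n)


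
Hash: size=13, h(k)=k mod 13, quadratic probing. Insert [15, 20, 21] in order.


Insertions: 15->slot 2; 20->slot 7; 21->slot 8
Table: [None, None, 15, None, None, None, None, 20, 21, None, None, None, None]


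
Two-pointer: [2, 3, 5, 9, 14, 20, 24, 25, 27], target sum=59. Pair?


Two pointers: lo=0, hi=8
No pair sums to 59


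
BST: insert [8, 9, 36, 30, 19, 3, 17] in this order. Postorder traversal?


Root = 8; build tree by BST insertion.
Postorder traversal: [3, 17, 19, 30, 36, 9, 8]


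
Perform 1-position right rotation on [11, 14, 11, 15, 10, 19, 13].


Right rotate by 1: [13, 11, 14, 11, 15, 10, 19]


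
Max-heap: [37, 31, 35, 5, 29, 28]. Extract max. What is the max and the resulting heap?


Max = 37
Replace root with last, heapify down
Resulting heap: [35, 31, 28, 5, 29]


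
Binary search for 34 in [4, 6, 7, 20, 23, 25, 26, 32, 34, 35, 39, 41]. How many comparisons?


Search for 34:
[0,11] mid=5 arr[5]=25
[6,11] mid=8 arr[8]=34
Total: 2 comparisons


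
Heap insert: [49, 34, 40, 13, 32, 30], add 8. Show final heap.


Append 8: [49, 34, 40, 13, 32, 30, 8]
Bubble up: no swaps needed
Result: [49, 34, 40, 13, 32, 30, 8]


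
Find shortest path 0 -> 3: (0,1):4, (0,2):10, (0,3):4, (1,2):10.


Dijkstra from 0:
Distances: {0: 0, 1: 4, 2: 10, 3: 4}
Shortest distance to 3 = 4, path = [0, 3]


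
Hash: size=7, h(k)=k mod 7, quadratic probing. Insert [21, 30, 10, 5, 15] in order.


Insertions: 21->slot 0; 30->slot 2; 10->slot 3; 5->slot 5; 15->slot 1
Table: [21, 15, 30, 10, None, 5, None]


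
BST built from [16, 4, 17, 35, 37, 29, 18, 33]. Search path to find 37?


BST root = 16
Search for 37: compare at each node
Path: [16, 17, 35, 37]


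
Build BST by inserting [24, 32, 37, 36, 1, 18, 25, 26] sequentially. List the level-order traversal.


Root = 24; build tree by BST insertion.
Level-Order traversal: [24, 1, 32, 18, 25, 37, 26, 36]


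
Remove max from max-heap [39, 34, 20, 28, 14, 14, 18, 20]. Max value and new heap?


Max = 39
Replace root with last, heapify down
Resulting heap: [34, 28, 20, 20, 14, 14, 18]


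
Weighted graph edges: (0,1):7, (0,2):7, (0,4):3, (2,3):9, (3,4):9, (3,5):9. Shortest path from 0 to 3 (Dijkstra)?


Dijkstra from 0:
Distances: {0: 0, 1: 7, 2: 7, 3: 12, 4: 3, 5: 21}
Shortest distance to 3 = 12, path = [0, 4, 3]


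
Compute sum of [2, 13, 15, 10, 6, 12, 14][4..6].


Prefix sums: [0, 2, 15, 30, 40, 46, 58, 72]
Sum[4..6] = prefix[7] - prefix[4] = 72 - 40 = 32


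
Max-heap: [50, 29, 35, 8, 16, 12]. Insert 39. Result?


Append 39: [50, 29, 35, 8, 16, 12, 39]
Bubble up: swap idx 6(39) with idx 2(35)
Result: [50, 29, 39, 8, 16, 12, 35]


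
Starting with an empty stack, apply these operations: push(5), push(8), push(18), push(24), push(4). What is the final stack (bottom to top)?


push(5) -> [5]
push(8) -> [5, 8]
push(18) -> [5, 8, 18]
push(24) -> [5, 8, 18, 24]
push(4) -> [5, 8, 18, 24, 4]
Final stack (bottom to top): [5, 8, 18, 24, 4]


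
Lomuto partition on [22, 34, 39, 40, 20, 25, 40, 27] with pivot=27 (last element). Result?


Elements <= 27 go left of pivot.
Result: [22, 20, 25, 27, 34, 39, 40, 40], pivot at index 3


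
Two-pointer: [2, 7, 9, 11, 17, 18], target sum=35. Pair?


Two pointers: lo=0, hi=5
Found pair: (17, 18) summing to 35


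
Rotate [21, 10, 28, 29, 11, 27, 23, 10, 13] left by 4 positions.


Left rotate by 4: [11, 27, 23, 10, 13, 21, 10, 28, 29]


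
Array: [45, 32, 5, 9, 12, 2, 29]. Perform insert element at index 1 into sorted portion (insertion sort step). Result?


After one pass: [32, 45, 5, 9, 12, 2, 29]


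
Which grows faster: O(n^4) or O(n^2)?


quadratic grows slower than quartic
O(n^2) is asymptotically smaller; O(n^4) grows faster


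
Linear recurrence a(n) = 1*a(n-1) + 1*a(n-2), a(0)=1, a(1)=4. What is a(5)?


Build bottom-up:
...a(3)=9, a(4)=14, a(5)=1*14+1*9=23


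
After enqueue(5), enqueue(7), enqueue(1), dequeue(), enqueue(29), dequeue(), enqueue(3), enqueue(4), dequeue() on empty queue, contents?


enqueue(5) -> [5]
enqueue(7) -> [5, 7]
enqueue(1) -> [5, 7, 1]
dequeue() returns 5 -> [7, 1]
enqueue(29) -> [7, 1, 29]
dequeue() returns 7 -> [1, 29]
enqueue(3) -> [1, 29, 3]
enqueue(4) -> [1, 29, 3, 4]
dequeue() returns 1 -> [29, 3, 4]
Final queue (front to back): [29, 3, 4]


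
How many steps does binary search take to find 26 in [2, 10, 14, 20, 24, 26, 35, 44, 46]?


Search for 26:
[0,8] mid=4 arr[4]=24
[5,8] mid=6 arr[6]=35
[5,5] mid=5 arr[5]=26
Total: 3 comparisons


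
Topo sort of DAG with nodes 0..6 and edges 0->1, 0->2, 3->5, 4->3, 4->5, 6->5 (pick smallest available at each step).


Kahn's algorithm, process smallest node first
Order: [0, 1, 2, 4, 3, 6, 5]


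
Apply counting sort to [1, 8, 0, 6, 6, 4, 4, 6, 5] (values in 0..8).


Count array: [1, 1, 0, 0, 2, 1, 3, 0, 1]
Reconstruct: [0, 1, 4, 4, 5, 6, 6, 6, 8]


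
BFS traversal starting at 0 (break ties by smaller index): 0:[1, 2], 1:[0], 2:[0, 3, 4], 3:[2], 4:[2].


BFS queue: start with [0]
Visit order: [0, 1, 2, 3, 4]


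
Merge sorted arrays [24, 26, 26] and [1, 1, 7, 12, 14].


Compare heads, take smaller each step.
Merged: [1, 1, 7, 12, 14, 24, 26, 26]


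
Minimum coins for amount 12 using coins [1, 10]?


dp[0]=0; dp[i]=1+min(dp[i-c] for c in coins)
...dp[7]=7, dp[8]=8, dp[9]=9, dp[10]=1, dp[11]=2, dp[12]=3
Minimum coins for 12 = 3


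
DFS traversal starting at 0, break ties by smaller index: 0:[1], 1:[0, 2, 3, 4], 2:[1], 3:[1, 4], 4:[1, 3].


DFS stack-based: start with [0]
Visit order: [0, 1, 2, 3, 4]


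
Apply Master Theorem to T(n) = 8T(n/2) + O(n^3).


a=8, b=2, c=3. log_2(8)=3 = c=3. Case 2: O(n^c log n) = O(n^3 log n)
Complexity: O(n^3 log n)


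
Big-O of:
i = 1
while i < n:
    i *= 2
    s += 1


Per nesting level: O(log n) = O(log n)
Complexity: O(log n)


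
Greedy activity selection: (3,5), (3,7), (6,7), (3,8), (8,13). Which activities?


Greedy: pick earliest-ending, then skip overlaps.
Selected (3 activities): [(3, 5), (6, 7), (8, 13)]


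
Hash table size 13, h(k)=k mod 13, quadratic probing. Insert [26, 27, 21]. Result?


Insertions: 26->slot 0; 27->slot 1; 21->slot 8
Table: [26, 27, None, None, None, None, None, None, 21, None, None, None, None]


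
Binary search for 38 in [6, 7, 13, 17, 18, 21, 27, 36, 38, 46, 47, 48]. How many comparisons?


Search for 38:
[0,11] mid=5 arr[5]=21
[6,11] mid=8 arr[8]=38
Total: 2 comparisons


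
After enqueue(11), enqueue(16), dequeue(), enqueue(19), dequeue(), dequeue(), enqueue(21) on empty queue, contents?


enqueue(11) -> [11]
enqueue(16) -> [11, 16]
dequeue() returns 11 -> [16]
enqueue(19) -> [16, 19]
dequeue() returns 16 -> [19]
dequeue() returns 19 -> []
enqueue(21) -> [21]
Final queue (front to back): [21]


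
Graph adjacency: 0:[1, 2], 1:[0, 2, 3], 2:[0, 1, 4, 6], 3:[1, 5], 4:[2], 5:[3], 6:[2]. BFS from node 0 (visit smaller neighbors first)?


BFS queue: start with [0]
Visit order: [0, 1, 2, 3, 4, 6, 5]


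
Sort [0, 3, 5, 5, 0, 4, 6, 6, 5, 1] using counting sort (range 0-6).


Count array: [2, 1, 0, 1, 1, 3, 2]
Reconstruct: [0, 0, 1, 3, 4, 5, 5, 5, 6, 6]


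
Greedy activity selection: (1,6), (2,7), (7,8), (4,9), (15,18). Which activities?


Greedy: pick earliest-ending, then skip overlaps.
Selected (3 activities): [(1, 6), (7, 8), (15, 18)]


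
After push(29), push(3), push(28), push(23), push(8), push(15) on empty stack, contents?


push(29) -> [29]
push(3) -> [29, 3]
push(28) -> [29, 3, 28]
push(23) -> [29, 3, 28, 23]
push(8) -> [29, 3, 28, 23, 8]
push(15) -> [29, 3, 28, 23, 8, 15]
Final stack (bottom to top): [29, 3, 28, 23, 8, 15]


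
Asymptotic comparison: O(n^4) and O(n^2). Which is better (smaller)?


quadratic grows slower than quartic
O(n^2) is asymptotically smaller; O(n^4) grows faster


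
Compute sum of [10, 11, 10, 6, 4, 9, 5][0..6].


Prefix sums: [0, 10, 21, 31, 37, 41, 50, 55]
Sum[0..6] = prefix[7] - prefix[0] = 55 - 0 = 55


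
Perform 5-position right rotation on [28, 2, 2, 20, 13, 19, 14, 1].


Right rotate by 5: [20, 13, 19, 14, 1, 28, 2, 2]


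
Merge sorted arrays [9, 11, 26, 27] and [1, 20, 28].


Compare heads, take smaller each step.
Merged: [1, 9, 11, 20, 26, 27, 28]


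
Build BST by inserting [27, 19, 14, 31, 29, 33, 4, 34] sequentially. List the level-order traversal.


Root = 27; build tree by BST insertion.
Level-Order traversal: [27, 19, 31, 14, 29, 33, 4, 34]


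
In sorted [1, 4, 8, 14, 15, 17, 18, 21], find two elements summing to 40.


Two pointers: lo=0, hi=7
No pair sums to 40


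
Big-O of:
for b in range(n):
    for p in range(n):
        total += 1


Per nesting level: O(n) * O(n) = O(n^2)
Complexity: O(n^2)


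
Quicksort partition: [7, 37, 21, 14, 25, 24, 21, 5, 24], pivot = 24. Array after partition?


Elements <= 24 go left of pivot.
Result: [7, 21, 14, 24, 21, 5, 24, 37, 25], pivot at index 6


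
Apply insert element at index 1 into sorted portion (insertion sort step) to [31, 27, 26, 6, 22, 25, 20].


After one pass: [27, 31, 26, 6, 22, 25, 20]


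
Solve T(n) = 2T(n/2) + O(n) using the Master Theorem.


a=2, b=2, c=1. log_2(2)=1 = c=1. Case 2: O(n^c log n) = O(n log n)
Complexity: O(n log n)


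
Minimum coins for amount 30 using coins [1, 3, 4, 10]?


dp[0]=0; dp[i]=1+min(dp[i-c] for c in coins)
...dp[25]=4, dp[26]=4, dp[27]=4, dp[28]=4, dp[29]=5, dp[30]=3
Minimum coins for 30 = 3


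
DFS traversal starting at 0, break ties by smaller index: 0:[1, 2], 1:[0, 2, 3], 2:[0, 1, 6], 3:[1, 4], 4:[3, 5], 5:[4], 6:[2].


DFS stack-based: start with [0]
Visit order: [0, 1, 2, 6, 3, 4, 5]


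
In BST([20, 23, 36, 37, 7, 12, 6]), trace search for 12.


BST root = 20
Search for 12: compare at each node
Path: [20, 7, 12]


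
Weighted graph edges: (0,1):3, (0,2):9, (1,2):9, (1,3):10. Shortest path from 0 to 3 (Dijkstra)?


Dijkstra from 0:
Distances: {0: 0, 1: 3, 2: 9, 3: 13}
Shortest distance to 3 = 13, path = [0, 1, 3]


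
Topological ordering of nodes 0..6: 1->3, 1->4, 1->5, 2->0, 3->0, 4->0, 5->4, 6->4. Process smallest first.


Kahn's algorithm, process smallest node first
Order: [1, 2, 3, 5, 6, 4, 0]


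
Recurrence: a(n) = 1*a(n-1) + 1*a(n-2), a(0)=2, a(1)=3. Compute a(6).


Build bottom-up:
...a(4)=13, a(5)=21, a(6)=1*21+1*13=34


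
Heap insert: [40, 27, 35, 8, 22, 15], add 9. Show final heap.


Append 9: [40, 27, 35, 8, 22, 15, 9]
Bubble up: no swaps needed
Result: [40, 27, 35, 8, 22, 15, 9]


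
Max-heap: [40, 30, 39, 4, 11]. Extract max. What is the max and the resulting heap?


Max = 40
Replace root with last, heapify down
Resulting heap: [39, 30, 11, 4]


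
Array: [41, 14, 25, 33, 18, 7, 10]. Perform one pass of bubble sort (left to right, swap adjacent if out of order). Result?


After one pass: [14, 25, 33, 18, 7, 10, 41]


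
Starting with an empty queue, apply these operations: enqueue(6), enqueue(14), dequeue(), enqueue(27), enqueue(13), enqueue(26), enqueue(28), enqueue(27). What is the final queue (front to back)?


enqueue(6) -> [6]
enqueue(14) -> [6, 14]
dequeue() returns 6 -> [14]
enqueue(27) -> [14, 27]
enqueue(13) -> [14, 27, 13]
enqueue(26) -> [14, 27, 13, 26]
enqueue(28) -> [14, 27, 13, 26, 28]
enqueue(27) -> [14, 27, 13, 26, 28, 27]
Final queue (front to back): [14, 27, 13, 26, 28, 27]


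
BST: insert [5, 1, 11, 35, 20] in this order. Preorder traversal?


Root = 5; build tree by BST insertion.
Preorder traversal: [5, 1, 11, 35, 20]


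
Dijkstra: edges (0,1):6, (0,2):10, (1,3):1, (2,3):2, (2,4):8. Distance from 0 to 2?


Dijkstra from 0:
Distances: {0: 0, 1: 6, 2: 9, 3: 7, 4: 17}
Shortest distance to 2 = 9, path = [0, 1, 3, 2]


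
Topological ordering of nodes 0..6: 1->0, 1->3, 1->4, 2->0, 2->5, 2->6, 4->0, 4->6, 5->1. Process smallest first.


Kahn's algorithm, process smallest node first
Order: [2, 5, 1, 3, 4, 0, 6]


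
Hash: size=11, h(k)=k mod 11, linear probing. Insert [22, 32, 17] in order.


Insertions: 22->slot 0; 32->slot 10; 17->slot 6
Table: [22, None, None, None, None, None, 17, None, None, None, 32]


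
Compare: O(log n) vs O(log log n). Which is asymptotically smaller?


double-logarithmic grows slower than logarithmic
O(log log n) is asymptotically smaller; O(log n) grows faster


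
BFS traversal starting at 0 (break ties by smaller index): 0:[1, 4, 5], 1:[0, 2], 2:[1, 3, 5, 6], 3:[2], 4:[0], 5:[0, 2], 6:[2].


BFS queue: start with [0]
Visit order: [0, 1, 4, 5, 2, 3, 6]


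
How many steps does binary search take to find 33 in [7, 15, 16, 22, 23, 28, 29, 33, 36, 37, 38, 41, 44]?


Search for 33:
[0,12] mid=6 arr[6]=29
[7,12] mid=9 arr[9]=37
[7,8] mid=7 arr[7]=33
Total: 3 comparisons


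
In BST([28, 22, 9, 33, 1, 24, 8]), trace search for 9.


BST root = 28
Search for 9: compare at each node
Path: [28, 22, 9]


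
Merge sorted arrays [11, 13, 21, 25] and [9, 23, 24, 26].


Compare heads, take smaller each step.
Merged: [9, 11, 13, 21, 23, 24, 25, 26]


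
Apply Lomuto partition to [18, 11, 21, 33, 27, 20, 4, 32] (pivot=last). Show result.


Elements <= 32 go left of pivot.
Result: [18, 11, 21, 27, 20, 4, 32, 33], pivot at index 6


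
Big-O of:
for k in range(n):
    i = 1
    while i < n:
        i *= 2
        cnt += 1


Per nesting level: O(n) * O(log n) = O(n log n)
Complexity: O(n log n)


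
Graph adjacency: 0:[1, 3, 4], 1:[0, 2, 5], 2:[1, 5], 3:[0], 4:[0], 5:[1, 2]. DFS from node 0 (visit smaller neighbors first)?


DFS stack-based: start with [0]
Visit order: [0, 1, 2, 5, 3, 4]


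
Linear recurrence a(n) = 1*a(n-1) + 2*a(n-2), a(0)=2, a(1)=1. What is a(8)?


Build bottom-up:
...a(6)=65, a(7)=127, a(8)=1*127+2*65=257


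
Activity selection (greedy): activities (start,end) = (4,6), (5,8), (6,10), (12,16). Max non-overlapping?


Greedy: pick earliest-ending, then skip overlaps.
Selected (3 activities): [(4, 6), (6, 10), (12, 16)]


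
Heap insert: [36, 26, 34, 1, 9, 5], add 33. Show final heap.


Append 33: [36, 26, 34, 1, 9, 5, 33]
Bubble up: no swaps needed
Result: [36, 26, 34, 1, 9, 5, 33]


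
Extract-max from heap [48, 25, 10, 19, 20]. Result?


Max = 48
Replace root with last, heapify down
Resulting heap: [25, 20, 10, 19]


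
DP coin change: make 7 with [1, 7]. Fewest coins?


dp[0]=0; dp[i]=1+min(dp[i-c] for c in coins)
...dp[2]=2, dp[3]=3, dp[4]=4, dp[5]=5, dp[6]=6, dp[7]=1
Minimum coins for 7 = 1
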